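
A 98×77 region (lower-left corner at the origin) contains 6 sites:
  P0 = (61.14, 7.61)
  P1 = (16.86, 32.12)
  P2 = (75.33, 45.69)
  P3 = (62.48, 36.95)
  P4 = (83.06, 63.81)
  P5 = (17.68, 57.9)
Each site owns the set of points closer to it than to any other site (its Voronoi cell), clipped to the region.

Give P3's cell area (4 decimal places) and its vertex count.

Area of P3's cell: 1107.2429 (5 vertices)

1. box [0,98]×[0,77]: [(0, 0) (98, 0) (98, 77) (0, 77)]
2. ⊥bis P3·P0 via (61.81,22.28): [(0, 25.103) (98, 20.6272) (98, 77) (0, 77)]  |A|=5305.225
3. ⊥bis P3·P1 via (39.67,34.535): [(40.8662, 23.2365) (98, 20.6272) (98, 77) (35.174, 77)]  |A|=3299.2678
4. ⊥bis P3·P2 via (68.905,41.32): [(40.8662, 23.2365) (82.4978, 21.3352) (44.637, 77) (35.174, 77)]  |A|=1377.0962
5. ⊥bis P3·P4 via (72.77,50.38): [(40.8662, 23.2365) (82.4978, 21.3352) (51.8306, 66.4237) (38.0269, 77) (35.174, 77)]  |A|=1342.1405
6. ⊥bis P3·P5 via (40.08,47.425): [(38.6329, 44.3305) (40.8662, 23.2365) (82.4978, 21.3352) (51.8306, 66.4237) (49.7205, 68.0404)]  |A|=1107.2429
7. canonical 5-gon: [(38.6329, 44.3305) (40.8662, 23.2365) (82.4978, 21.3352) (51.8306, 66.4237) (49.7205, 68.0404)]
8. shoelace: 1107.2429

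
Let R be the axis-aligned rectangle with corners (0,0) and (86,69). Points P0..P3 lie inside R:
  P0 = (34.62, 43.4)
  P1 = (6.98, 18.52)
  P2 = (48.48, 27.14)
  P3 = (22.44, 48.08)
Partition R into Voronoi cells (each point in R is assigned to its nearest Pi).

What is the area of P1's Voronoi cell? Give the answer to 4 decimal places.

1. box [0,86]×[0,69]: [(0, 0) (86, 0) (86, 69) (0, 69)]
2. ⊥bis P1·P0 via (20.8,30.96): [(0, 54.0674) (0, 0) (48.6685, 0)]  |A|=1315.689
3. ⊥bis P1·P2 via (27.73,22.83): [(27.6136, 23.3906) (0, 54.0674) (0, 0) (32.472, 0)]  |A|=1126.2668
4. ⊥bis P1·P3 via (14.71,33.3): [(27.6136, 23.3906) (22.2374, 29.3631) (0, 40.9934) (0, 0) (32.472, 0)]  |A|=980.9007
5. canonical 5-gon: [(27.6136, 23.3906) (22.2374, 29.3631) (0, 40.9934) (0, 0) (32.472, 0)]
6. shoelace: 980.9007

Area of P1's cell: 980.9007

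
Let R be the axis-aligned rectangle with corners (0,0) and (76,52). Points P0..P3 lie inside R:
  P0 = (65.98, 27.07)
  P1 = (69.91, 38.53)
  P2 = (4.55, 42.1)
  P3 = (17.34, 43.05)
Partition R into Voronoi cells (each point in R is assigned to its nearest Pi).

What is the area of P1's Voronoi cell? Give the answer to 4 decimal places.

Area of P1's cell: 525.9123

1. box [0,76]×[0,52]: [(0, 0) (76, 0) (76, 52) (0, 52)]
2. ⊥bis P1·P0 via (67.945,32.8): [(76, 30.0377) (76, 52) (11.9572, 52)]  |A|=703.264
3. ⊥bis P1·P2 via (37.23,40.315): [(37.3918, 43.2777) (76, 30.0377) (76, 52) (37.8682, 52)]  |A|=590.2616
4. ⊥bis P1·P3 via (43.625,40.79): [(43.6542, 41.1301) (76, 30.0377) (76, 52) (44.5888, 52)]  |A|=525.9123
5. canonical 4-gon: [(43.6542, 41.1301) (76, 30.0377) (76, 52) (44.5888, 52)]
6. shoelace: 525.9123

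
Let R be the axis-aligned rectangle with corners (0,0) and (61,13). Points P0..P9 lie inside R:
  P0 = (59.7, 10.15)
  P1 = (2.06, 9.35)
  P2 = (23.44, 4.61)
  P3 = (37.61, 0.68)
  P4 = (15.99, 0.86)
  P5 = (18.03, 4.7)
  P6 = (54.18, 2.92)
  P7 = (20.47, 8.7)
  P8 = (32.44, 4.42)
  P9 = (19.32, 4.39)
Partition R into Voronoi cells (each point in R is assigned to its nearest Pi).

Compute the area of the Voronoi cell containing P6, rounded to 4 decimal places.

1. box [0,61]×[0,13]: [(0, 0) (61, 0) (61, 13) (0, 13)]
2. ⊥bis P6·P0 via (56.94,6.535): [(0, 0) (61, 0) (61, 3.4352) (48.4723, 13) (0, 13)]  |A|=733.0876
3. ⊥bis P6·P1 via (28.12,6.135): [(27.3631, 0) (61, 0) (61, 3.4352) (48.4723, 13) (28.9669, 13)]  |A|=366.9422
4. ⊥bis P6·P2 via (38.81,3.765): [(38.603, 0) (61, 0) (61, 3.4352) (48.4723, 13) (39.3177, 13)]  |A|=226.6029
5. ⊥bis P6·P3 via (45.895,1.8): [(46.1383, 0) (61, 0) (61, 3.4352) (48.4723, 13) (44.3809, 13)]  |A|=144.7124
6. ⊥bis P6·P4 via (35.085,1.89): [(46.1383, 0) (61, 0) (61, 3.4352) (48.4723, 13) (44.3809, 13)]  |A|=144.7124
7. ⊥bis P6·P5 via (36.105,3.81): [(46.1383, 0) (61, 0) (61, 3.4352) (48.4723, 13) (44.3809, 13)]  |A|=144.7124
8. ⊥bis P6·P7 via (37.325,5.81): [(46.1383, 0) (61, 0) (61, 3.4352) (48.4723, 13) (44.3809, 13)]  |A|=144.7124
9. ⊥bis P6·P8 via (43.31,3.67): [(46.1383, 0) (61, 0) (61, 3.4352) (48.4723, 13) (44.3809, 13)]  |A|=144.7124
10. ⊥bis P6·P9 via (36.75,3.655): [(46.1383, 0) (61, 0) (61, 3.4352) (48.4723, 13) (44.3809, 13)]  |A|=144.7124
11. canonical 5-gon: [(46.1383, 0) (61, 0) (61, 3.4352) (48.4723, 13) (44.3809, 13)]
12. shoelace: 144.7124

Area of P6's cell: 144.7124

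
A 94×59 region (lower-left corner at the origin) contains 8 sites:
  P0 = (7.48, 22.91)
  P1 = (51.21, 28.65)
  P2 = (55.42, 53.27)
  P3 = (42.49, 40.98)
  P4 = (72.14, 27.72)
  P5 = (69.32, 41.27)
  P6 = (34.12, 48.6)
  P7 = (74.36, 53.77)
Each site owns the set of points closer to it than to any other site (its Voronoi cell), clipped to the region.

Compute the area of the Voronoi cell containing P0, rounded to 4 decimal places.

1. box [0,94]×[0,59]: [(0, 0) (94, 0) (94, 59) (0, 59)]
2. ⊥bis P0·P1 via (29.345,25.78): [(0, 0) (32.7289, 0) (24.9845, 59) (0, 59)]  |A|=1702.5461
3. ⊥bis P0·P2 via (31.45,38.09): [(0, 0) (32.7289, 0) (26.7564, 45.5015) (18.2079, 59) (0, 59)]  |A|=1656.8086
4. ⊥bis P0·P3 via (24.985,31.945): [(0, 0) (32.7289, 0) (29.7468, 22.7193) (11.0209, 59) (0, 59)]  |A|=1449.2401
5. ⊥bis P0·P4 via (39.81,25.315): [(0, 0) (32.7289, 0) (29.7468, 22.7193) (11.0209, 59) (0, 59)]  |A|=1449.2401
6. ⊥bis P0·P5 via (38.4,32.09): [(0, 0) (32.7289, 0) (29.7468, 22.7193) (11.0209, 59) (0, 59)]  |A|=1449.2401
7. ⊥bis P0·P6 via (20.8,35.755): [(0, 57.3242) (0, 0) (32.7289, 0) (29.7468, 22.7193) (25.5733, 30.8052)]  |A|=1272.446
8. ⊥bis P0·P7 via (40.92,38.34): [(0, 57.3242) (0, 0) (32.7289, 0) (29.7468, 22.7193) (25.5733, 30.8052)]  |A|=1272.446
9. canonical 5-gon: [(0, 57.3242) (0, 0) (32.7289, 0) (29.7468, 22.7193) (25.5733, 30.8052)]
10. shoelace: 1272.446

Area of P0's cell: 1272.4460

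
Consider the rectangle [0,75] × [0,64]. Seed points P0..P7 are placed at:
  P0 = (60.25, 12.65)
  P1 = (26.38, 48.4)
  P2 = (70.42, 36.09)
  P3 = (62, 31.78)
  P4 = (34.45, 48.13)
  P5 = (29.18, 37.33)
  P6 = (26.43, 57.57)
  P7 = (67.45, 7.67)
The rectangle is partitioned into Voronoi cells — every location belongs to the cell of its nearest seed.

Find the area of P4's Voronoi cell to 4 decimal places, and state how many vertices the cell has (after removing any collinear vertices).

1. box [0,75]×[0,64]: [(0, 0) (75, 0) (75, 64) (0, 64)]
2. ⊥bis P4·P0 via (47.35,30.39): [(0, 0) (5.5579, 0) (75, 50.4963) (75, 64) (0, 64)]  |A|=3046.7159
3. ⊥bis P4·P1 via (30.415,48.265): [(29.3798, 17.3226) (75, 50.4963) (75, 64) (30.9414, 64)]  |A|=1336.292
4. ⊥bis P4·P2 via (52.435,42.11): [(29.3798, 17.3226) (48.8859, 31.5068) (59.7621, 64) (30.9414, 64)]  |A|=912.409
5. ⊥bis P4·P3 via (48.225,39.955): [(29.3798, 17.3226) (38.9033, 24.2478) (56.2268, 53.4381) (59.7621, 64) (30.9414, 64)]  |A|=829.5876
6. ⊥bis P4·P5 via (31.815,42.73): [(30.2553, 43.4911) (45.817, 35.8975) (56.2268, 53.4381) (59.7621, 64) (30.9414, 64)]  |A|=591.1157
7. ⊥bis P4·P6 via (30.44,52.85): [(30.5722, 52.9623) (30.2553, 43.4911) (45.817, 35.8975) (56.2268, 53.4381) (59.7621, 64) (43.5642, 64)]  |A|=521.4526
8. ⊥bis P4·P7 via (50.95,27.9): [(30.5722, 52.9623) (30.2553, 43.4911) (45.817, 35.8975) (56.2268, 53.4381) (59.7621, 64) (43.5642, 64)]  |A|=521.4526
9. canonical 6-gon: [(30.5722, 52.9623) (30.2553, 43.4911) (45.817, 35.8975) (56.2268, 53.4381) (59.7621, 64) (43.5642, 64)]
10. shoelace: 521.4526

Area of P4's cell: 521.4526 (6 vertices)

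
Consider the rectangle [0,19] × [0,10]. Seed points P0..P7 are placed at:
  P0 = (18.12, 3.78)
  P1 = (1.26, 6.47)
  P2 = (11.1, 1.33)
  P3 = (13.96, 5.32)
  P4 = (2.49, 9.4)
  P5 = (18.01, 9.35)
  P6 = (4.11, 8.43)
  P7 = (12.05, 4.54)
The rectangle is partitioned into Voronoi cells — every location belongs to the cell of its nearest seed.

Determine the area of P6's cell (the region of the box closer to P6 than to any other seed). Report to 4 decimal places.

1. box [0,19]×[0,10]: [(0, 0) (19, 0) (19, 10) (0, 10)]
2. ⊥bis P6·P0 via (11.115,6.105): [(0, 0) (9.0887, 0) (12.4078, 10) (0, 10)]  |A|=107.4824
3. ⊥bis P6·P1 via (2.685,7.45): [(7.8085, 0) (9.0887, 0) (12.4078, 10) (0.9313, 10)]  |A|=63.7833
4. ⊥bis P6·P2 via (7.605,4.88): [(5.7252, 3.0293) (12.2147, 9.4183) (12.4078, 10) (0.9313, 10)]  |A|=41.2701
5. ⊥bis P6·P3 via (9.035,6.875): [(5.7252, 3.0293) (8.766, 6.023) (10.0217, 10) (0.9313, 10)]  |A|=35.8501
6. ⊥bis P6·P4 via (3.3,8.915): [(2.5448, 7.6538) (5.7252, 3.0293) (8.766, 6.023) (10.0217, 10) (3.9497, 10)]  |A|=32.3093
7. ⊥bis P6·P5 via (11.06,8.89): [(2.5448, 7.6538) (5.7252, 3.0293) (8.766, 6.023) (10.0217, 10) (3.9497, 10)]  |A|=32.3093
8. ⊥bis P6·P7 via (8.08,6.485): [(2.5448, 7.6538) (5.7252, 3.0293) (7.0036, 4.2879) (9.8021, 10) (3.9497, 10)]  |A|=29.2669
9. canonical 5-gon: [(2.5448, 7.6538) (5.7252, 3.0293) (7.0036, 4.2879) (9.8021, 10) (3.9497, 10)]
10. shoelace: 29.2669

Area of P6's cell: 29.2669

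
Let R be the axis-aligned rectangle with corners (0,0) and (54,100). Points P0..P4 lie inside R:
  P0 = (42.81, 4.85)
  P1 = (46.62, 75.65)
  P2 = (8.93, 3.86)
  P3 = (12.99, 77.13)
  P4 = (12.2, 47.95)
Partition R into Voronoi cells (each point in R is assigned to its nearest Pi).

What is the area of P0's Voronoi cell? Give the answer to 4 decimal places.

1. box [0,54]×[0,100]: [(0, 0) (54, 0) (54, 100) (0, 100)]
2. ⊥bis P0·P1 via (44.715,40.25): [(0, 42.6563) (0, 0) (54, 0) (54, 39.7503)]  |A|=2224.9786
3. ⊥bis P0·P2 via (25.87,4.355): [(24.7898, 41.3222) (25.9973, 0) (54, 0) (54, 39.7503)]  |A|=1159.1261
4. ⊥bis P0·P3 via (27.9,40.99): [(28.2535, 41.1359) (24.8364, 39.7261) (25.9973, 0) (54, 0) (54, 39.7503)]  |A|=1156.3661
5. ⊥bis P0·P4 via (27.505,26.4): [(46.8449, 40.1354) (25.2722, 24.8142) (25.9973, 0) (54, 0) (54, 39.7503)]  |A|=977.369
6. canonical 5-gon: [(46.8449, 40.1354) (25.2722, 24.8142) (25.9973, 0) (54, 0) (54, 39.7503)]
7. shoelace: 977.369

Area of P0's cell: 977.3690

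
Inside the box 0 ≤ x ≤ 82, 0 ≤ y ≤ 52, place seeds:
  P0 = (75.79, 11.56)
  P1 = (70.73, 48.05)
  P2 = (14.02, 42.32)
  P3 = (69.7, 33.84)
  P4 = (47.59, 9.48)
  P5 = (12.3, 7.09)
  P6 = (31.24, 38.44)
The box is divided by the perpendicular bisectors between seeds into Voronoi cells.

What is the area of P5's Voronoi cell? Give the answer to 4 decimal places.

1. box [0,82]×[0,52]: [(0, 0) (82, 0) (82, 52) (0, 52)]
2. ⊥bis P5·P0 via (44.045,9.325): [(0, 0) (44.7015, 0) (41.0405, 52) (0, 52)]  |A|=2229.292
3. ⊥bis P5·P1 via (41.515,27.57): [(0, 0) (44.7015, 0) (42.8995, 25.595) (24.3893, 52) (0, 52)]  |A|=2009.455
4. ⊥bis P5·P2 via (13.16,24.705): [(0, 25.3475) (0, 0) (44.7015, 0) (43.065, 23.245)]  |A|=1065.3376
5. ⊥bis P5·P3 via (41,20.465): [(39.6262, 23.4129) (0, 25.3475) (0, 0) (44.7015, 0) (43.663, 14.7507)]  |A|=1050.783
6. ⊥bis P5·P4 via (29.945,8.285): [(28.885, 23.9373) (0, 25.3475) (0, 0) (30.5061, 0)]  |A|=731.1971
7. ⊥bis P5·P6 via (21.77,22.765): [(29.2713, 18.2331) (19.0335, 24.4182) (0, 25.3475) (0, 0) (30.5061, 0)]  |A|=703.193
8. canonical 5-gon: [(29.2713, 18.2331) (19.0335, 24.4182) (0, 25.3475) (0, 0) (30.5061, 0)]
9. shoelace: 703.193

Area of P5's cell: 703.1930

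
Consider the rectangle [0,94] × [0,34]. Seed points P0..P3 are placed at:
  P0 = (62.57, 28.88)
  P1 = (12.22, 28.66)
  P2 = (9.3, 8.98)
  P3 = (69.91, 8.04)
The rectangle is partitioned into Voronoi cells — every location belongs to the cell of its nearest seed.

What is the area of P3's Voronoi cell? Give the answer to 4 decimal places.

Area of P3's cell: 1015.4673

1. box [0,94]×[0,34]: [(0, 0) (94, 0) (94, 34) (0, 34)]
2. ⊥bis P3·P0 via (66.24,18.46): [(13.8277, 0) (94, 0) (94, 28.2373)]  |A|=1131.9238
3. ⊥bis P3·P1 via (41.065,18.35): [(37.4843, 8.332) (34.5062, 0) (94, 0) (94, 28.2373)]  |A|=1045.7768
4. ⊥bis P3·P2 via (39.605,8.51): [(39.6139, 9.0821) (39.473, 0) (94, 0) (94, 28.2373)]  |A|=1015.4673
5. canonical 4-gon: [(39.6139, 9.0821) (39.473, 0) (94, 0) (94, 28.2373)]
6. shoelace: 1015.4673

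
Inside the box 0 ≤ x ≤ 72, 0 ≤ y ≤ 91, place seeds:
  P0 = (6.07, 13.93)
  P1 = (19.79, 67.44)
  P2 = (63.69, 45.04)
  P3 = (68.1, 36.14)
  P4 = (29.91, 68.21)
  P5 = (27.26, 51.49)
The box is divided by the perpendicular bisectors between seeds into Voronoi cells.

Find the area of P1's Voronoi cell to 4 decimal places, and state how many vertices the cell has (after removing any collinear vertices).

1. box [0,72]×[0,91]: [(0, 0) (72, 0) (72, 91) (0, 91)]
2. ⊥bis P1·P0 via (12.93,40.685): [(0, 44.0003) (72, 25.5394) (72, 91) (0, 91)]  |A|=4048.5718
3. ⊥bis P1·P2 via (41.74,56.24): [(0, 44.0003) (31.3882, 35.9523) (59.4763, 91) (0, 91)]  |A|=2374.6353
4. ⊥bis P1·P3 via (43.945,51.79): [(0, 44.0003) (31.3882, 35.9523) (59.4763, 91) (0, 91)]  |A|=2374.6353
5. ⊥bis P1·P4 via (24.85,67.825): [(0, 44.0003) (27.1933, 37.0279) (23.0867, 91) (0, 91)]  |A|=1262.0566
6. ⊥bis P1·P5 via (23.525,59.465): [(0, 48.4473) (25.4186, 60.3519) (23.0867, 91) (0, 91)]  |A|=894.5969
7. canonical 4-gon: [(0, 48.4473) (25.4186, 60.3519) (23.0867, 91) (0, 91)]
8. shoelace: 894.5969

Area of P1's cell: 894.5969 (4 vertices)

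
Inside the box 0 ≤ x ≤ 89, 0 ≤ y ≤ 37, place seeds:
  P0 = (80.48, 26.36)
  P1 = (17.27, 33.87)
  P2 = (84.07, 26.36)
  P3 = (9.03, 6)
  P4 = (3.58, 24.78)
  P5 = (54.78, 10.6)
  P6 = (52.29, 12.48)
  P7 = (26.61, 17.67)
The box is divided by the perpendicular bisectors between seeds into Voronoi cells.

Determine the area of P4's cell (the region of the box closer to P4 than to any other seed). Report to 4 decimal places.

1. box [0,89]×[0,37]: [(0, 0) (89, 0) (89, 37) (0, 37)]
2. ⊥bis P4·P0 via (42.03,25.57): [(0, 0) (42.5554, 0) (41.7952, 37) (0, 37)]  |A|=1560.4847
3. ⊥bis P4·P1 via (10.425,29.325): [(0, 0) (29.8965, 0) (5.3289, 37) (0, 37)]  |A|=651.6689
4. ⊥bis P4·P2 via (43.825,25.57): [(0, 0) (29.8965, 0) (5.3289, 37) (0, 37)]  |A|=651.6689
5. ⊥bis P4·P3 via (6.305,15.39): [(0, 13.5603) (17.5172, 18.6438) (5.3289, 37) (0, 37)]  |A|=254.2081
6. ⊥bis P4·P5 via (29.18,17.69): [(0, 13.5603) (17.5172, 18.6438) (5.3289, 37) (0, 37)]  |A|=254.2081
7. ⊥bis P4·P6 via (27.935,18.63): [(0, 13.5603) (17.5172, 18.6438) (5.3289, 37) (0, 37)]  |A|=254.2081
8. ⊥bis P4·P7 via (15.095,21.225): [(0, 13.5603) (13.9813, 17.6177) (15.3198, 21.9532) (5.3289, 37) (0, 37)]  |A|=247.23
9. canonical 5-gon: [(0, 13.5603) (13.9813, 17.6177) (15.3198, 21.9532) (5.3289, 37) (0, 37)]
10. shoelace: 247.23

Area of P4's cell: 247.2300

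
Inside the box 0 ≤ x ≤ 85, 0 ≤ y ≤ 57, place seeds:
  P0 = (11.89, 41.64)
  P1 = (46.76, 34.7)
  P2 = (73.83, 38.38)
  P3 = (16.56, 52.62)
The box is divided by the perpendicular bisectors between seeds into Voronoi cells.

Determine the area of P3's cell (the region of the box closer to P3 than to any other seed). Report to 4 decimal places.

1. box [0,85]×[0,57]: [(0, 0) (85, 0) (85, 57) (0, 57)]
2. ⊥bis P3·P0 via (14.225,47.13): [(0, 53.1802) (85, 17.0281) (85, 57) (0, 57)]  |A|=1861.1505
3. ⊥bis P3·P1 via (31.66,43.66): [(0, 53.1802) (29.7906, 40.5096) (39.5757, 57) (0, 57)]  |A|=383.2062
4. ⊥bis P3·P2 via (45.195,45.5): [(0, 53.1802) (29.7906, 40.5096) (39.5757, 57) (0, 57)]  |A|=383.2062
5. canonical 4-gon: [(0, 53.1802) (29.7906, 40.5096) (39.5757, 57) (0, 57)]
6. shoelace: 383.2062

Area of P3's cell: 383.2062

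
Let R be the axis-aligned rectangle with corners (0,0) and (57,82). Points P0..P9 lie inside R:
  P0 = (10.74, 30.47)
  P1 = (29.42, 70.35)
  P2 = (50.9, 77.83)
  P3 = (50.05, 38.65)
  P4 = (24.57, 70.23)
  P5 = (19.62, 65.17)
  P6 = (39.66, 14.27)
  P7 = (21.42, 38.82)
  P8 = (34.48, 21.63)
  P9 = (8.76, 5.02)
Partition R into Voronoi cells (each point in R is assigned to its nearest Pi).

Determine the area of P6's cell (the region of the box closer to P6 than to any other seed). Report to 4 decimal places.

1. box [0,57]×[0,82]: [(0, 0) (57, 0) (57, 82) (0, 82)]
2. ⊥bis P6·P0 via (25.2,22.37): [(12.6691, 0) (57, 0) (57, 79.1389)]  |A|=1754.1496
3. ⊥bis P6·P1 via (34.54,42.31): [(36.5782, 42.6822) (12.6691, 0) (57, 0) (57, 46.4111)]  |A|=1419.9693
4. ⊥bis P6·P2 via (45.28,46.05): [(50.2292, 45.1748) (36.5782, 42.6822) (12.6691, 0) (57, 0) (57, 43.9774)]  |A|=1411.7302
5. ⊥bis P6·P3 via (44.855,26.46): [(30.8374, 32.4339) (12.6691, 0) (57, 0) (57, 21.2842)]  |A|=997.3356
6. ⊥bis P6·P4 via (32.115,42.25): [(30.8374, 32.4339) (12.6691, 0) (57, 0) (57, 21.2842)]  |A|=997.3356
7. ⊥bis P6·P5 via (29.64,39.72): [(30.8374, 32.4339) (12.6691, 0) (57, 0) (57, 21.2842)]  |A|=997.3356
8. ⊥bis P6·P7 via (30.54,26.545): [(35.6853, 30.3678) (25.3991, 22.7255) (12.6691, 0) (57, 0) (57, 21.2842)]  |A|=968.1852
9. ⊥bis P6·P8 via (37.07,17.95): [(47.5373, 25.3169) (13.3872, 1.2819) (12.6691, 0) (57, 0) (57, 21.2842)]  |A|=675.1233
10. ⊥bis P6·P9 via (24.21,9.645): [(47.5373, 25.3169) (24.3944, 9.0289) (27.0973, 0) (57, 0) (57, 21.2842)]  |A|=605.7145
11. canonical 5-gon: [(47.5373, 25.3169) (24.3944, 9.0289) (27.0973, 0) (57, 0) (57, 21.2842)]
12. shoelace: 605.7145

Area of P6's cell: 605.7145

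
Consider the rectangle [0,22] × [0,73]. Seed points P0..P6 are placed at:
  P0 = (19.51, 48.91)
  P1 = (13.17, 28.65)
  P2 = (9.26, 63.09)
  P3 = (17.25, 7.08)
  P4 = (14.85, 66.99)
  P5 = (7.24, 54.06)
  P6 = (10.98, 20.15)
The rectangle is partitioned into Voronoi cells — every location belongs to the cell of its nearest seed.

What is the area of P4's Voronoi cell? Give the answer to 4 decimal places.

Area of P4's cell: 151.2492

1. box [0,22]×[0,73]: [(0, 0) (22, 0) (22, 73) (0, 73)]
2. ⊥bis P4·P0 via (17.18,57.95): [(0, 53.522) (22, 59.1923) (22, 73) (0, 73)]  |A|=366.1428
3. ⊥bis P4·P1 via (14.01,47.82): [(0, 53.522) (22, 59.1923) (22, 73) (0, 73)]  |A|=366.1428
4. ⊥bis P4·P2 via (12.055,65.04): [(17.0287, 57.911) (22, 59.1923) (22, 73) (6.5015, 73)]  |A|=151.2492
5. ⊥bis P4·P3 via (16.05,37.035): [(17.0287, 57.911) (22, 59.1923) (22, 73) (6.5015, 73)]  |A|=151.2492
6. ⊥bis P4·P5 via (11.045,60.525): [(17.0287, 57.911) (22, 59.1923) (22, 73) (6.5015, 73)]  |A|=151.2492
7. ⊥bis P4·P6 via (12.915,43.57): [(17.0287, 57.911) (22, 59.1923) (22, 73) (6.5015, 73)]  |A|=151.2492
8. canonical 4-gon: [(17.0287, 57.911) (22, 59.1923) (22, 73) (6.5015, 73)]
9. shoelace: 151.2492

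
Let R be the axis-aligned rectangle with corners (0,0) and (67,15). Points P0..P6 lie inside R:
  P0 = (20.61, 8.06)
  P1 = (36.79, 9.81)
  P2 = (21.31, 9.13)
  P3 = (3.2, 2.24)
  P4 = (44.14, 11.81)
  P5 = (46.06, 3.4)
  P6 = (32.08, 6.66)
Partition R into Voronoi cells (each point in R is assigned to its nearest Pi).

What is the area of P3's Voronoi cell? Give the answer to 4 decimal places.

1. box [0,67]×[0,15]: [(0, 0) (67, 0) (67, 15) (0, 15)]
2. ⊥bis P3·P0 via (11.905,5.15): [(0, 0) (13.6266, 0) (8.6122, 15) (0, 15)]  |A|=166.7913
3. ⊥bis P3·P1 via (19.995,6.025): [(0, 0) (13.6266, 0) (8.6122, 15) (0, 15)]  |A|=166.7913
4. ⊥bis P3·P2 via (12.255,5.685): [(0, 0) (13.6266, 0) (8.6122, 15) (0, 15)]  |A|=166.7913
5. ⊥bis P3·P4 via (23.67,7.025): [(0, 0) (13.6266, 0) (8.6122, 15) (0, 15)]  |A|=166.7913
6. ⊥bis P3·P5 via (24.63,2.82): [(0, 0) (13.6266, 0) (8.6122, 15) (0, 15)]  |A|=166.7913
7. ⊥bis P3·P6 via (17.64,4.45): [(0, 0) (13.6266, 0) (8.6122, 15) (0, 15)]  |A|=166.7913
8. canonical 4-gon: [(0, 0) (13.6266, 0) (8.6122, 15) (0, 15)]
9. shoelace: 166.7913

Area of P3's cell: 166.7913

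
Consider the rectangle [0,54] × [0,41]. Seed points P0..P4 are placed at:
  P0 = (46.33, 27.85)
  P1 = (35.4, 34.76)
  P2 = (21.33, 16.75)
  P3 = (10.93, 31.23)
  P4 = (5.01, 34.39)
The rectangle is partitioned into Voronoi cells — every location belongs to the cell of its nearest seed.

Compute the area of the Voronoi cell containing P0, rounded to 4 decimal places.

1. box [0,54]×[0,41]: [(0, 0) (54, 0) (54, 41) (0, 41)]
2. ⊥bis P0·P1 via (40.865,31.305): [(21.0738, 0) (54, 0) (54, 41) (46.9942, 41)]  |A|=818.6049
3. ⊥bis P0·P2 via (33.83,22.3): [(34.3837, 21.053) (43.7312, 0) (54, 0) (54, 41) (46.9942, 41)]  |A|=580.1017
4. ⊥bis P0·P3 via (28.63,29.54): [(34.3837, 21.053) (43.7312, 0) (54, 0) (54, 41) (46.9942, 41)]  |A|=580.1017
5. ⊥bis P0·P4 via (25.67,31.12): [(34.3837, 21.053) (43.7312, 0) (54, 0) (54, 41) (46.9942, 41)]  |A|=580.1017
6. canonical 5-gon: [(34.3837, 21.053) (43.7312, 0) (54, 0) (54, 41) (46.9942, 41)]
7. shoelace: 580.1017

Area of P0's cell: 580.1017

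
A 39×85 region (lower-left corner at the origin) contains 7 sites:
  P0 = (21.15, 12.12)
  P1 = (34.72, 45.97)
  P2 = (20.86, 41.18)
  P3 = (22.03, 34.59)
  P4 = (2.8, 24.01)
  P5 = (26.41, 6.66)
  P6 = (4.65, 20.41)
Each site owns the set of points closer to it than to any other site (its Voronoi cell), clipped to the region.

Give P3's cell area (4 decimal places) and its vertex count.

Area of P3's cell: 351.0284 (7 vertices)

1. box [0,39]×[0,85]: [(0, 0) (39, 0) (39, 85) (0, 85)]
2. ⊥bis P3·P0 via (21.59,23.355): [(0, 24.2005) (39, 22.6732) (39, 85) (0, 85)]  |A|=2400.9628
3. ⊥bis P3·P1 via (28.375,40.28): [(0, 71.9214) (0, 24.2005) (39, 22.6732) (39, 28.4319)]  |A|=1042.8517
4. ⊥bis P3·P2 via (21.445,37.885): [(29.276, 39.2753) (0, 34.0776) (0, 24.2005) (39, 22.6732) (39, 28.4319)]  |A|=488.8956
5. ⊥bis P3·P4 via (12.415,29.3): [(29.276, 39.2753) (8.9156, 35.6605) (15.5558, 23.5913) (39, 22.6732) (39, 28.4319)]  |A|=353.0154
6. ⊥bis P3·P5 via (24.22,20.625): [(29.276, 39.2753) (8.9156, 35.6605) (15.5558, 23.5913) (37.6242, 22.727) (39, 22.9428) (39, 28.4319)]  |A|=352.8299
7. ⊥bis P3·P6 via (13.34,27.5): [(29.276, 39.2753) (8.9156, 35.6605) (13.5406, 27.2541) (16.5611, 23.5519) (37.6242, 22.727) (39, 22.9428) (39, 28.4319)]  |A|=351.0284
8. canonical 7-gon: [(29.276, 39.2753) (8.9156, 35.6605) (13.5406, 27.2541) (16.5611, 23.5519) (37.6242, 22.727) (39, 22.9428) (39, 28.4319)]
9. shoelace: 351.0284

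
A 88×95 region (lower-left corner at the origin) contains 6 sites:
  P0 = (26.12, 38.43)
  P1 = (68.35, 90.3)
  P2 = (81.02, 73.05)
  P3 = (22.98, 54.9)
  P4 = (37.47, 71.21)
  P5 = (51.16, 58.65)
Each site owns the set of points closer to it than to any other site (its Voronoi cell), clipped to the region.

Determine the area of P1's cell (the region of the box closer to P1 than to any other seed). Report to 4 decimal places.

1. box [0,88]×[0,95]: [(0, 0) (88, 0) (88, 95) (0, 95)]
2. ⊥bis P1·P0 via (47.235,64.365): [(88, 31.1761) (88, 95) (9.6068, 95)]  |A|=2501.6771
3. ⊥bis P1·P2 via (74.685,81.675): [(49.0765, 62.8657) (88, 91.4548) (88, 95) (9.6068, 95)]  |A|=1328.5495
4. ⊥bis P1·P3 via (45.665,72.6): [(51.736, 64.8191) (88, 91.4548) (88, 95) (28.1874, 95)]  |A|=966.8802
5. ⊥bis P1·P4 via (52.91,80.755): [(59.3186, 70.3885) (88, 91.4548) (88, 95) (44.1037, 95)]  |A|=591.0179
6. ⊥bis P1·P5 via (59.755,74.475): [(55.2947, 76.8975) (62.7026, 72.874) (88, 91.4548) (88, 95) (44.1037, 95)]  |A|=575.0036
7. canonical 5-gon: [(55.2947, 76.8975) (62.7026, 72.874) (88, 91.4548) (88, 95) (44.1037, 95)]
8. shoelace: 575.0036

Area of P1's cell: 575.0036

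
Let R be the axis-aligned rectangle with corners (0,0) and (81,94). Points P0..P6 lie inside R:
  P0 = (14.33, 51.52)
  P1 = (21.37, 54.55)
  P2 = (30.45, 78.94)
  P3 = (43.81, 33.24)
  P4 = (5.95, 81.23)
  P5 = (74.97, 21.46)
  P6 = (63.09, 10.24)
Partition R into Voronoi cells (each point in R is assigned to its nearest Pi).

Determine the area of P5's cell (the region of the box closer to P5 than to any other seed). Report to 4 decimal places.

1. box [0,81]×[0,94]: [(0, 0) (81, 0) (81, 94) (0, 94)]
2. ⊥bis P5·P0 via (44.65,36.49): [(26.5615, 0) (81, 0) (81, 94) (73.1584, 94)]  |A|=2927.1659
3. ⊥bis P5·P1 via (48.17,38.005): [(34.1165, 15.2408) (26.5615, 0) (81, 0) (81, 91.1838)]  |A|=2552.3522
4. ⊥bis P5·P2 via (52.71,50.2): [(58.437, 54.6357) (34.1165, 15.2408) (26.5615, 0) (81, 0) (81, 72.1115)]  |A|=2337.187
5. ⊥bis P5·P3 via (59.39,27.35): [(74.371, 66.9771) (49.0504, 0) (81, 0) (81, 72.1115)]  |A|=1308.9611
6. ⊥bis P5·P4 via (40.46,51.345): [(74.371, 66.9771) (49.0504, 0) (81, 0) (81, 72.1115)]  |A|=1308.9611
7. ⊥bis P5·P6 via (69.03,15.85): [(74.371, 66.9771) (59.0409, 26.4267) (81, 3.1759) (81, 72.1115)]  |A|=851.9304
8. canonical 4-gon: [(74.371, 66.9771) (59.0409, 26.4267) (81, 3.1759) (81, 72.1115)]
9. shoelace: 851.9304

Area of P5's cell: 851.9304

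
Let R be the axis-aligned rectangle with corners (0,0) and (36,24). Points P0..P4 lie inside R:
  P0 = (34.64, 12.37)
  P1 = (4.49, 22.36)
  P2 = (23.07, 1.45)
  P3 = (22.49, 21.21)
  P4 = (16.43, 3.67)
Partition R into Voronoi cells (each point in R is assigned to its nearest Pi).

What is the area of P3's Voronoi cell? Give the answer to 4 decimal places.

Area of P3's cell: 185.9513

1. box [0,36]×[0,24]: [(0, 0) (36, 0) (36, 24) (0, 24)]
2. ⊥bis P3·P0 via (28.565,16.79): [(0, 0) (16.3491, 0) (33.8108, 24) (0, 24)]  |A|=601.9183
3. ⊥bis P3·P1 via (13.49,21.785): [(12.0982, 0) (16.3491, 0) (33.8108, 24) (13.6315, 24)]  |A|=293.162
4. ⊥bis P3·P2 via (22.78,11.33): [(12.8033, 11.0372) (24.632, 11.3844) (33.8108, 24) (13.6315, 24)]  |A|=203.8101
5. ⊥bis P3·P4 via (19.46,12.44): [(13.0348, 14.6599) (22.6812, 11.3271) (24.632, 11.3844) (33.8108, 24) (13.6315, 24)]  |A|=185.9513
6. canonical 5-gon: [(13.0348, 14.6599) (22.6812, 11.3271) (24.632, 11.3844) (33.8108, 24) (13.6315, 24)]
7. shoelace: 185.9513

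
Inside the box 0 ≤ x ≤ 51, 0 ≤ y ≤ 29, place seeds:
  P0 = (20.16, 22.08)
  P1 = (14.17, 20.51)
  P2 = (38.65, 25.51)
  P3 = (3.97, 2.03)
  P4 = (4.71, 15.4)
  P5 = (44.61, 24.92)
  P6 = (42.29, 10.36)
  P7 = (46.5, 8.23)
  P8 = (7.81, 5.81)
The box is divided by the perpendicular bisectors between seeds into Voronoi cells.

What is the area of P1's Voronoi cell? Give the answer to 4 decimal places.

1. box [0,51]×[0,29]: [(0, 0) (51, 0) (51, 29) (0, 29)]
2. ⊥bis P1·P0 via (17.165,21.295): [(0, 0) (22.7465, 0) (15.1455, 29) (0, 29)]  |A|=549.4338
3. ⊥bis P1·P2 via (26.41,23.01): [(0, 0) (22.7465, 0) (15.1455, 29) (0, 29)]  |A|=549.4338
4. ⊥bis P1·P3 via (9.07,11.27): [(0, 16.2762) (21.6062, 4.3507) (15.1455, 29) (0, 29)]  |A|=324.1196
5. ⊥bis P1·P4 via (9.44,17.955): [(14.7422, 8.1393) (21.6062, 4.3507) (15.1455, 29) (3.4738, 29)]  |A|=194.0979
6. ⊥bis P1·P5 via (29.39,22.715): [(14.7422, 8.1393) (21.6062, 4.3507) (15.1455, 29) (3.4738, 29)]  |A|=194.0979
7. ⊥bis P1·P6 via (28.23,15.435): [(14.7422, 8.1393) (21.6062, 4.3507) (15.1455, 29) (3.4738, 29)]  |A|=194.0979
8. ⊥bis P1·P7 via (30.335,14.37): [(14.7422, 8.1393) (21.6062, 4.3507) (15.1455, 29) (3.4738, 29)]  |A|=194.0979
9. ⊥bis P1·P8 via (10.99,13.16): [(12.3473, 12.5727) (20.3597, 9.1062) (15.1455, 29) (3.4738, 29)]  |A|=166.5277
10. canonical 4-gon: [(12.3473, 12.5727) (20.3597, 9.1062) (15.1455, 29) (3.4738, 29)]
11. shoelace: 166.5277

Area of P1's cell: 166.5277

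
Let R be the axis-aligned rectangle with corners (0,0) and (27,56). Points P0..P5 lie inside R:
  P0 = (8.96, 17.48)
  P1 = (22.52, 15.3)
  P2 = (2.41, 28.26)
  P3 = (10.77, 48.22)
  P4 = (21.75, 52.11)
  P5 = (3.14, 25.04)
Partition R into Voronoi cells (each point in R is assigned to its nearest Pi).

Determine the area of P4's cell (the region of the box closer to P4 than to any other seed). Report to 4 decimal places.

Area of P4's cell: 197.2390

1. box [0,27]×[0,56]: [(0, 0) (27, 0) (27, 56) (0, 56)]
2. ⊥bis P4·P0 via (15.355,34.795): [(0, 40.4661) (27, 30.4941) (27, 56) (0, 56)]  |A|=554.037
3. ⊥bis P4·P1 via (22.135,33.705): [(0, 40.4661) (18.5115, 33.6292) (27, 33.8068) (27, 56) (0, 56)]  |A|=539.9772
4. ⊥bis P4·P2 via (12.08,40.185): [(0, 49.9807) (20.123, 33.6629) (27, 33.8068) (27, 56) (0, 56)]  |A|=438.4253
5. ⊥bis P4·P3 via (16.26,50.165): [(22.0918, 33.7041) (27, 33.8068) (27, 56) (14.1928, 56)]  |A|=197.239
6. ⊥bis P4·P5 via (12.445,38.575): [(22.0918, 33.7041) (27, 33.8068) (27, 56) (14.1928, 56)]  |A|=197.239
7. canonical 4-gon: [(22.0918, 33.7041) (27, 33.8068) (27, 56) (14.1928, 56)]
8. shoelace: 197.239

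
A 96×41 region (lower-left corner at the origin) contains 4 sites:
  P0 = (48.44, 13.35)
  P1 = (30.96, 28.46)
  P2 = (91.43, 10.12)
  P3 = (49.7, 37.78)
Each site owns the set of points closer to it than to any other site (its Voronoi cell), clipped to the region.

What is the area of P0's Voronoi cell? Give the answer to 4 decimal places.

1. box [0,96]×[0,41]: [(0, 0) (96, 0) (96, 41) (0, 41)]
2. ⊥bis P0·P1 via (39.7,20.905): [(21.6294, 0) (96, 0) (96, 41) (57.0704, 41)]  |A|=2322.6536
3. ⊥bis P0·P2 via (69.935,11.735): [(21.6294, 0) (69.0533, 0) (72.1338, 41) (57.0704, 41)]  |A|=1280.9891
4. ⊥bis P0·P3 via (49.07,25.565): [(43.9562, 25.8288) (21.6294, 0) (69.0533, 0) (70.8895, 24.4396)]  |A|=942.8468
5. canonical 4-gon: [(43.9562, 25.8288) (21.6294, 0) (69.0533, 0) (70.8895, 24.4396)]
6. shoelace: 942.8468

Area of P0's cell: 942.8468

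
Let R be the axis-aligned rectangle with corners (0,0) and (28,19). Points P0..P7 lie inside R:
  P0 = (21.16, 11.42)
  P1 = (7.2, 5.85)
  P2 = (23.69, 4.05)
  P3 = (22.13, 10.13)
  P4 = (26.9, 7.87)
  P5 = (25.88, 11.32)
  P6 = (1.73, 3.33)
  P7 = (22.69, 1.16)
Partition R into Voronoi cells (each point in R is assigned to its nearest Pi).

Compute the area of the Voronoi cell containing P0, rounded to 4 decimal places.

Area of P0's cell: 116.6422

1. box [0,28]×[0,19]: [(0, 0) (28, 0) (28, 19) (0, 19)]
2. ⊥bis P0·P1 via (14.18,8.635): [(17.6253, 0) (28, 0) (28, 19) (10.0444, 19)]  |A|=269.1375
3. ⊥bis P0·P2 via (22.425,7.735): [(15.4891, 5.354) (28, 9.6488) (28, 19) (10.0444, 19)]  |A|=181.0068
4. ⊥bis P0·P3 via (21.645,10.775): [(15.246, 5.9633) (28, 15.5536) (28, 19) (10.0444, 19)]  |A|=139.0185
5. ⊥bis P0·P4 via (24.03,9.645): [(15.246, 5.9633) (27.4098, 15.1097) (28, 16.0641) (28, 19) (10.0444, 19)]  |A|=138.8678
6. ⊥bis P0·P5 via (23.52,11.37): [(15.246, 5.9633) (23.5375, 12.1981) (23.6817, 19) (10.0444, 19)]  |A|=116.6422
7. ⊥bis P0·P6 via (11.445,7.375): [(15.246, 5.9633) (23.5375, 12.1981) (23.6817, 19) (10.0444, 19)]  |A|=116.6422
8. ⊥bis P0·P7 via (21.925,6.29): [(15.246, 5.9633) (23.5375, 12.1981) (23.6817, 19) (10.0444, 19)]  |A|=116.6422
9. canonical 4-gon: [(15.246, 5.9633) (23.5375, 12.1981) (23.6817, 19) (10.0444, 19)]
10. shoelace: 116.6422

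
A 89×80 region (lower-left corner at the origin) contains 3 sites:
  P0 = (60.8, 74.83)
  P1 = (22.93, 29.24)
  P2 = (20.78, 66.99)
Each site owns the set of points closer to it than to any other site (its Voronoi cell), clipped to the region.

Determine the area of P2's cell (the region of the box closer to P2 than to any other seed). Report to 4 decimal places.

Area of P2's cell: 1341.5724

1. box [0,89]×[0,80]: [(0, 0) (89, 0) (89, 80) (0, 80)]
2. ⊥bis P2·P0 via (40.79,70.91): [(0, 0) (54.6814, 0) (39.0093, 80) (0, 80)]  |A|=3747.6266
3. ⊥bis P2·P1 via (21.855,48.115): [(0, 46.8703) (44.9974, 49.433) (39.0093, 80) (0, 80)]  |A|=1341.5724
4. canonical 4-gon: [(0, 46.8703) (44.9974, 49.433) (39.0093, 80) (0, 80)]
5. shoelace: 1341.5724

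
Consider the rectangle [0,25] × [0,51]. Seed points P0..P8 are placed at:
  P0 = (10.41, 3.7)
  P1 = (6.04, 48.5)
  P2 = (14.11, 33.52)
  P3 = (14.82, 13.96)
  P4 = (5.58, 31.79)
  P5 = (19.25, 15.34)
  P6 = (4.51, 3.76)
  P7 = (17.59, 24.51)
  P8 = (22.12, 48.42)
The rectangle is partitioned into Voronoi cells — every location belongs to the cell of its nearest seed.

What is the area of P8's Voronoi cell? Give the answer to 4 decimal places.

Area of P8's cell: 117.9471

1. box [0,25]×[0,51]: [(0, 0) (25, 0) (25, 51) (0, 51)]
2. ⊥bis P8·P0 via (16.265,26.06): [(0, 30.319) (25, 23.7727) (25, 51) (0, 51)]  |A|=598.8532
3. ⊥bis P8·P1 via (14.08,48.46): [(13.9715, 26.6605) (25, 23.7727) (25, 51) (14.0926, 51)]  |A|=282.877
4. ⊥bis P8·P2 via (18.115,40.97): [(14.0536, 43.1533) (25, 37.2687) (25, 51) (14.0926, 51)]  |A|=117.9471
5. ⊥bis P8·P3 via (18.47,31.19): [(14.0536, 43.1533) (25, 37.2687) (25, 51) (14.0926, 51)]  |A|=117.9471
6. ⊥bis P8·P4 via (13.85,40.105): [(14.0536, 43.1533) (25, 37.2687) (25, 51) (14.0926, 51)]  |A|=117.9471
7. ⊥bis P8·P5 via (20.685,31.88): [(14.0536, 43.1533) (25, 37.2687) (25, 51) (14.0926, 51)]  |A|=117.9471
8. ⊥bis P8·P6 via (13.315,26.09): [(14.0536, 43.1533) (25, 37.2687) (25, 51) (14.0926, 51)]  |A|=117.9471
9. ⊥bis P8·P7 via (19.855,36.465): [(14.0536, 43.1533) (25, 37.2687) (25, 51) (14.0926, 51)]  |A|=117.9471
10. canonical 4-gon: [(14.0536, 43.1533) (25, 37.2687) (25, 51) (14.0926, 51)]
11. shoelace: 117.9471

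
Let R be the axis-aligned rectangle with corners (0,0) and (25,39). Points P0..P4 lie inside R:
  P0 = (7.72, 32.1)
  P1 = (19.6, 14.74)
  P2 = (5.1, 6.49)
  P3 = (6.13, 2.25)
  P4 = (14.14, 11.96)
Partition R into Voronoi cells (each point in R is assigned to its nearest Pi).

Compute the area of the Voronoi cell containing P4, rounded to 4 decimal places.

1. box [0,25]×[0,39]: [(0, 0) (25, 0) (25, 39) (0, 39)]
2. ⊥bis P4·P0 via (10.93,22.03): [(0, 18.5459) (0, 0) (25, 0) (25, 26.5151)]  |A|=563.2617
3. ⊥bis P4·P1 via (16.87,13.35): [(12.2382, 22.447) (0, 18.5459) (0, 0) (23.6673, 0)]  |A|=379.1134
4. ⊥bis P4·P2 via (9.62,9.225): [(12.2382, 22.447) (3.3365, 19.6094) (15.2019, 0) (23.6673, 0)]  |A|=199.1236
5. ⊥bis P4·P3 via (10.135,7.105): [(12.2382, 22.447) (3.3365, 19.6094) (11.668, 5.8404) (18.7479, 0) (23.6673, 0)]  |A|=188.7685
6. canonical 5-gon: [(12.2382, 22.447) (3.3365, 19.6094) (11.668, 5.8404) (18.7479, 0) (23.6673, 0)]
7. shoelace: 188.7685

Area of P4's cell: 188.7685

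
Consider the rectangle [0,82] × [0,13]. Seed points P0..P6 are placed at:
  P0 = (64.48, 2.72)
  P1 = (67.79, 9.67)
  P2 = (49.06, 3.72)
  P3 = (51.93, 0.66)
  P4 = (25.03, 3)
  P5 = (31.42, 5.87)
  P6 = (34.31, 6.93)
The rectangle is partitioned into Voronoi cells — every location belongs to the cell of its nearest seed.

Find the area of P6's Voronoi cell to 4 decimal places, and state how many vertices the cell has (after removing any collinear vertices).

Area of P6's cell: 118.4611 (4 vertices)

1. box [0,82]×[0,13]: [(0, 0) (82, 0) (82, 13) (0, 13)]
2. ⊥bis P6·P0 via (49.395,4.825): [(0, 0) (48.7217, 0) (50.5358, 13) (0, 13)]  |A|=645.1735
3. ⊥bis P6·P1 via (51.05,8.3): [(0, 0) (48.7217, 0) (50.5358, 13) (0, 13)]  |A|=645.1735
4. ⊥bis P6·P2 via (41.685,5.325): [(0, 0) (40.5261, 0) (43.3553, 13) (0, 13)]  |A|=545.2293
5. ⊥bis P6·P3 via (43.12,3.795): [(0, 0) (40.5261, 0) (43.3553, 13) (0, 13)]  |A|=545.2293
6. ⊥bis P6·P4 via (29.67,4.965): [(31.7726, 0) (40.5261, 0) (43.3553, 13) (26.2672, 13)]  |A|=167.97
7. ⊥bis P6·P5 via (32.865,6.4): [(35.2124, 0) (40.5261, 0) (43.3553, 13) (30.4442, 13)]  |A|=118.4611
8. canonical 4-gon: [(35.2124, 0) (40.5261, 0) (43.3553, 13) (30.4442, 13)]
9. shoelace: 118.4611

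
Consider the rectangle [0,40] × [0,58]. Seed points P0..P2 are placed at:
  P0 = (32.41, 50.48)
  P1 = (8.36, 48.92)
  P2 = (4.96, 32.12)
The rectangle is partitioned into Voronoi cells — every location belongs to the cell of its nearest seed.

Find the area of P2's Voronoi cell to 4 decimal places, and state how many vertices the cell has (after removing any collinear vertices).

1. box [0,40]×[0,58]: [(0, 0) (40, 0) (40, 58) (0, 58)]
2. ⊥bis P2·P0 via (18.685,41.3): [(0, 0) (40, 0) (40, 9.432) (7.5152, 58) (0, 58)]  |A|=1531.138
3. ⊥bis P2·P1 via (6.66,40.52): [(0, 41.8679) (0, 0) (40, 0) (40, 9.432) (21.171, 37.5833)]  |A|=1283.654
4. canonical 5-gon: [(0, 41.8679) (0, 0) (40, 0) (40, 9.432) (21.171, 37.5833)]
5. shoelace: 1283.654

Area of P2's cell: 1283.6540 (5 vertices)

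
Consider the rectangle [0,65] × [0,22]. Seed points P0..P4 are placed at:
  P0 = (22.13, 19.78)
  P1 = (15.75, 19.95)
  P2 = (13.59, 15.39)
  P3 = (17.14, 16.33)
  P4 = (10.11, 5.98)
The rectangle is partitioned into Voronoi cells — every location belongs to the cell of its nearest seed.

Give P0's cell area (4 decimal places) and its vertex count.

Area of P0's cell: 887.6805 (5 vertices)

1. box [0,65]×[0,22]: [(0, 0) (65, 0) (65, 22) (0, 22)]
2. ⊥bis P0·P1 via (18.94,19.865): [(18.4107, 0) (65, 0) (65, 22) (18.9969, 22)]  |A|=1018.5167
3. ⊥bis P0·P2 via (17.86,17.585): [(18.829, 15.6999) (26.8996, 0) (65, 0) (65, 22) (18.9969, 22)]  |A|=951.879
4. ⊥bis P0·P3 via (19.635,18.055): [(18.9194, 19.0901) (32.1179, 0) (65, 0) (65, 22) (18.9969, 22)]  |A|=887.6805
5. ⊥bis P0·P4 via (16.12,12.88): [(18.9194, 19.0901) (32.1179, 0) (65, 0) (65, 22) (18.9969, 22)]  |A|=887.6805
6. canonical 5-gon: [(18.9194, 19.0901) (32.1179, 0) (65, 0) (65, 22) (18.9969, 22)]
7. shoelace: 887.6805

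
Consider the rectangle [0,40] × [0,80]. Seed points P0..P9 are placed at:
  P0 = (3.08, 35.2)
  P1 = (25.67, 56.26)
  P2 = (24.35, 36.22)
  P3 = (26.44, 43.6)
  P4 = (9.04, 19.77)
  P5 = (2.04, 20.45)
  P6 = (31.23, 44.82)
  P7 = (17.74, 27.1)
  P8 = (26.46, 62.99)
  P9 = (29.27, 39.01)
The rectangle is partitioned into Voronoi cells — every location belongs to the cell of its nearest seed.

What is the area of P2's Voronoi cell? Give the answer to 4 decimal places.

Area of P2's cell: 169.1907

1. box [0,40]×[0,80]: [(0, 0) (40, 0) (40, 80) (0, 80)]
2. ⊥bis P2·P0 via (13.715,35.71): [(15.4275, 0) (40, 0) (40, 80) (11.5911, 80)]  |A|=2119.2581
3. ⊥bis P2·P1 via (25.01,46.24): [(13.1726, 47.0197) (15.4275, 0) (40, 0) (40, 45.2526)]  |A|=1184.7009
4. ⊥bis P2·P3 via (25.395,39.91): [(13.35, 43.3211) (15.4275, 0) (40, 0) (40, 35.7739)]  |A|=1008.9417
5. ⊥bis P2·P4 via (16.695,27.995): [(13.35, 43.3211) (13.963, 30.5376) (40, 6.3051) (40, 35.7739)]  |A|=551.666
6. ⊥bis P2·P5 via (13.195,28.335): [(13.35, 43.3211) (13.963, 30.5376) (40, 6.3051) (40, 35.7739)]  |A|=551.666
7. ⊥bis P2·P6 via (27.79,40.52): [(30.2828, 38.5258) (13.35, 43.3211) (13.963, 30.5376) (40, 6.3051) (40, 30.752)]  |A|=527.2665
8. ⊥bis P2·P7 via (21.045,31.66): [(30.2828, 38.5258) (13.35, 43.3211) (13.6523, 37.0181) (40, 17.9218) (40, 30.752)]  |A|=293.6288
9. ⊥bis P2·P8 via (25.405,49.605): [(30.2828, 38.5258) (13.35, 43.3211) (13.6523, 37.0181) (40, 17.9218) (40, 30.752)]  |A|=293.6288
10. ⊥bis P2·P9 via (26.81,37.615): [(25.5303, 39.8717) (13.35, 43.3211) (13.6523, 37.0181) (36.5662, 20.4105)]  |A|=169.1907
11. canonical 4-gon: [(25.5303, 39.8717) (13.35, 43.3211) (13.6523, 37.0181) (36.5662, 20.4105)]
12. shoelace: 169.1907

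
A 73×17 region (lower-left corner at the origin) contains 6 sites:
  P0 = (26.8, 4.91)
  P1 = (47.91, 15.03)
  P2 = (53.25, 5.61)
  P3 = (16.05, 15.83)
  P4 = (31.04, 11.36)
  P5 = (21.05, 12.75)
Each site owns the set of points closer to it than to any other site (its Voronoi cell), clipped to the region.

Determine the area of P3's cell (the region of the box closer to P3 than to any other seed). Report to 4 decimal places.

Area of P3's cell: 254.7171

1. box [0,73]×[0,17]: [(0, 0) (73, 0) (73, 17) (0, 17)]
2. ⊥bis P3·P0 via (21.425,10.37): [(0, 0) (10.891, 0) (28.1598, 17) (0, 17)]  |A|=331.9323
3. ⊥bis P3·P1 via (31.98,15.43): [(0, 0) (10.891, 0) (28.1598, 17) (0, 17)]  |A|=331.9323
4. ⊥bis P3·P2 via (34.65,10.72): [(0, 0) (10.891, 0) (28.1598, 17) (0, 17)]  |A|=331.9323
5. ⊥bis P3·P4 via (23.545,13.595): [(0, 0) (10.891, 0) (23.0646, 11.9841) (24.5604, 17) (0, 17)]  |A|=322.905
6. ⊥bis P3·P5 via (18.55,14.29): [(0, 0) (9.7474, 0) (20.2194, 17) (0, 17)]  |A|=254.7171
7. canonical 4-gon: [(0, 0) (9.7474, 0) (20.2194, 17) (0, 17)]
8. shoelace: 254.7171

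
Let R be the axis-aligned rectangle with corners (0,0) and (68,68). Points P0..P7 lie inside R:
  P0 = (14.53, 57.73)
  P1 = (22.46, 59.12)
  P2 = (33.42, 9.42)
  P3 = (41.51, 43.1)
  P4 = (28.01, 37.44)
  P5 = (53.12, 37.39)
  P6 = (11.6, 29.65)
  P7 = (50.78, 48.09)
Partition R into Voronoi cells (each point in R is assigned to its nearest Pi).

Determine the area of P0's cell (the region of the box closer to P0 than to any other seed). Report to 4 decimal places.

1. box [0,68]×[0,68]: [(0, 0) (68, 0) (68, 68) (0, 68)]
2. ⊥bis P0·P1 via (18.495,58.425): [(0, 0) (28.736, 0) (16.8167, 68) (0, 68)]  |A|=1548.7888
3. ⊥bis P0·P2 via (23.975,33.575): [(0, 24.2004) (22.9229, 33.1636) (16.8167, 68) (0, 68)]  |A|=794.9231
4. ⊥bis P0·P3 via (28.02,50.415): [(0, 24.2004) (17.5197, 31.0509) (21.8829, 39.0972) (16.8167, 68) (0, 68)]  |A|=777.7945
5. ⊥bis P0·P4 via (21.27,47.585): [(0, 33.4539) (20.4863, 47.0644) (16.8167, 68) (0, 68)]  |A|=529.895
6. ⊥bis P0·P5 via (33.825,47.56): [(0, 33.4539) (20.4863, 47.0644) (16.8167, 68) (0, 68)]  |A|=529.895
7. ⊥bis P0·P6 via (13.065,43.69): [(0, 45.0533) (15.0893, 43.4788) (20.4863, 47.0644) (16.8167, 68) (0, 68)]  |A|=442.3819
8. ⊥bis P0·P7 via (32.655,52.91): [(0, 45.0533) (15.0893, 43.4788) (20.4863, 47.0644) (16.8167, 68) (0, 68)]  |A|=442.3819
9. canonical 5-gon: [(0, 45.0533) (15.0893, 43.4788) (20.4863, 47.0644) (16.8167, 68) (0, 68)]
10. shoelace: 442.3819

Area of P0's cell: 442.3819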